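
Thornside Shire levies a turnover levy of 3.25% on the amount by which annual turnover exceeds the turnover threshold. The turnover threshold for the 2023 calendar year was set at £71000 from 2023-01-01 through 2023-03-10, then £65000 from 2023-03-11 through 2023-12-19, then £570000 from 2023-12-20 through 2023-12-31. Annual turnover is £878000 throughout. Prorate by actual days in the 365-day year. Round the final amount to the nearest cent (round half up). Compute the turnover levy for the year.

£25846.05

2023-01-01 to 2023-03-10: 69 days, exemption £71000 → (£878000 − £71000) × 3.25% × 69/365 = £4958.0753
2023-03-11 to 2023-12-19: 284 days, exemption £65000 → (£878000 − £65000) × 3.25% × 284/365 = £20558.8767
2023-12-20 to 2023-12-31: 12 days, exemption £570000 → (£878000 − £570000) × 3.25% × 12/365 = £329.0959
Total = £25846.0479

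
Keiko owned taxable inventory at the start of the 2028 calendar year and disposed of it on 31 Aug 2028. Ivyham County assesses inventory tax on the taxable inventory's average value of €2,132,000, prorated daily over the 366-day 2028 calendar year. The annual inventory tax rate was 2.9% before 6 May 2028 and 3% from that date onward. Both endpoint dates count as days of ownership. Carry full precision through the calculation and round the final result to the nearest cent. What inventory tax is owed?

1 Jan – 5 May 2028: 126 days at 2.9% → €2,132,000 × 2.9% × 126/366 = €21,285.0492
6 May – 31 Aug 2028: 118 days at 3% → €2,132,000 × 3% × 118/366 = €20,620.9836
Total = €41,906.0328

€41,906.03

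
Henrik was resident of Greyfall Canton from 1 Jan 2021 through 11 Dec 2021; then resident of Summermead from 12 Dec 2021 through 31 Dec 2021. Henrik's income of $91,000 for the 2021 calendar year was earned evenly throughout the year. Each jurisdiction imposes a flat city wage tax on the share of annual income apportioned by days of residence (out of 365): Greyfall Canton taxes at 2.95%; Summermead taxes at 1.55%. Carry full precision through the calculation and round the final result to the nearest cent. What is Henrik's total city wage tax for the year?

$2,614.69

Greyfall Canton, 1 Jan – 11 Dec 2021: 345 days → $91,000 × 2.95% × 345/365 = $2,537.4041
Summermead, 12 Dec – 31 Dec 2021: 20 days → $91,000 × 1.55% × 20/365 = $77.2877
Total = $2,614.6918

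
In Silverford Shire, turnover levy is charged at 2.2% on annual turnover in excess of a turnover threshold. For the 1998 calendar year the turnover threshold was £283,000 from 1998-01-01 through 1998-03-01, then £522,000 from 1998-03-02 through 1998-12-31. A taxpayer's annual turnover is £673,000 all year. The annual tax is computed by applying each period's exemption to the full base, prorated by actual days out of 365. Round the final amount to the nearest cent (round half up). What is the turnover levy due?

£4,186.33

1998-01-01 to 1998-03-01: 60 days, exemption £283,000 → (£673,000 − £283,000) × 2.2% × 60/365 = £1,410.4110
1998-03-02 to 1998-12-31: 305 days, exemption £522,000 → (£673,000 − £522,000) × 2.2% × 305/365 = £2,775.9178
Total = £4,186.3288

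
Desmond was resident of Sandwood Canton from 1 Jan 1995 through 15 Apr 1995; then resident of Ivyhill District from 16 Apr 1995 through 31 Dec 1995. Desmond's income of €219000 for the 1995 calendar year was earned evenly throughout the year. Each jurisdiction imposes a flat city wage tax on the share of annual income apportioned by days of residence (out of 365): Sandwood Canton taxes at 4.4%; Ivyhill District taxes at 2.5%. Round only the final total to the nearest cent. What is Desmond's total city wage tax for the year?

€6672.00

Sandwood Canton, 1 Jan – 15 Apr 1995: 105 days → €219000 × 4.4% × 105/365 = €2772.0000
Ivyhill District, 16 Apr – 31 Dec 1995: 260 days → €219000 × 2.5% × 260/365 = €3900.0000
Total = €6672.0000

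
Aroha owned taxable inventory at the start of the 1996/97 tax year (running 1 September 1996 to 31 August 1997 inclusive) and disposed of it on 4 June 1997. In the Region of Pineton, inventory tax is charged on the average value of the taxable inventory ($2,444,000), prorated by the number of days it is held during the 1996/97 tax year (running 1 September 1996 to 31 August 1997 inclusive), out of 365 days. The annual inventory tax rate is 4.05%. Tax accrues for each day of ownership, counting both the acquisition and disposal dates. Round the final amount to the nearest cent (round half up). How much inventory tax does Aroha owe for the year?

Days held (1 September 1996 – 4 June 1997): 277 out of 365
Tax = $2,444,000 × 4.05% × 277/365 = $75,117.8466

$75,117.85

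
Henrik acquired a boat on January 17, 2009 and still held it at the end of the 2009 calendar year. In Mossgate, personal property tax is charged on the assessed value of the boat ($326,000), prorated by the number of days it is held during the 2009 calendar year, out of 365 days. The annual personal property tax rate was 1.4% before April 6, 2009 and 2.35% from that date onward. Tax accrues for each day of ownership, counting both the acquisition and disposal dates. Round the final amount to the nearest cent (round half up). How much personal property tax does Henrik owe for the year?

$6,654.87

January 17 – April 5, 2009: 79 days at 1.4% → $326,000 × 1.4% × 79/365 = $987.8247
April 6 – December 31, 2009: 270 days at 2.35% → $326,000 × 2.35% × 270/365 = $5,667.0411
Total = $6,654.8658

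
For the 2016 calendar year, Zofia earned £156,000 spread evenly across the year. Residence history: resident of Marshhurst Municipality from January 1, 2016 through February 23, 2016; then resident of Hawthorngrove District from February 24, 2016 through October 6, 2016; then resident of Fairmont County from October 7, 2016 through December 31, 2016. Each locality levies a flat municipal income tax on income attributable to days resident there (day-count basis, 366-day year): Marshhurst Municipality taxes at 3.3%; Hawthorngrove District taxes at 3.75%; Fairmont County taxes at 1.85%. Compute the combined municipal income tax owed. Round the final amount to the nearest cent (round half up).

£5,049.97

Marshhurst Municipality, January 1 – February 23, 2016: 54 days → £156,000 × 3.3% × 54/366 = £759.5410
Hawthorngrove District, February 24 – October 6, 2016: 226 days → £156,000 × 3.75% × 226/366 = £3,612.2951
Fairmont County, October 7 – December 31, 2016: 86 days → £156,000 × 1.85% × 86/366 = £678.1311
Total = £5,049.9672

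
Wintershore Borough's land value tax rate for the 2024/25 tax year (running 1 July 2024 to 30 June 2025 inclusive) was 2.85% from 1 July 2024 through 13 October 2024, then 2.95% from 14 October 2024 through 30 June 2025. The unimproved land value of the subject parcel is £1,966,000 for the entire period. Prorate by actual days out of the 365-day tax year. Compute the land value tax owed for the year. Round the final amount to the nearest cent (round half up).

£57,431.44

1 July – 13 October 2024: 105 days at 2.85% → £1,966,000 × 2.85% × 105/365 = £16,118.5068
14 October 2024 – 30 June 2025: 260 days at 2.95% → £1,966,000 × 2.95% × 260/365 = £41,312.9315
Total = £57,431.4384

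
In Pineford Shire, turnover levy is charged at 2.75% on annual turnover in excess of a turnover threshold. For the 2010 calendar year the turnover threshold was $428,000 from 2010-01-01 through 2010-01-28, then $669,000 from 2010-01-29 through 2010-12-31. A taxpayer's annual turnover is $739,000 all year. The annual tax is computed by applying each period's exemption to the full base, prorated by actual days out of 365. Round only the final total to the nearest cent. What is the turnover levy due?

$2,433.41

2010-01-01 to 2010-01-28: 28 days, exemption $428,000 → ($739,000 − $428,000) × 2.75% × 28/365 = $656.0822
2010-01-29 to 2010-12-31: 337 days, exemption $669,000 → ($739,000 − $669,000) × 2.75% × 337/365 = $1,777.3288
Total = $2,433.4110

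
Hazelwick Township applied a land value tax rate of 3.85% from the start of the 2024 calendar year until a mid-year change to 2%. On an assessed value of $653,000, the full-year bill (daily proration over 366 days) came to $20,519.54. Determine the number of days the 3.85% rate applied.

Let d = days at the first rate; then 366 − d days at the second rate.
$653,000 × [3.85%·d + 2%·(366−d)] / 366 = $20,519.54
Solving gives d = 226, so the new rate took effect on 14 August 2024.

226 days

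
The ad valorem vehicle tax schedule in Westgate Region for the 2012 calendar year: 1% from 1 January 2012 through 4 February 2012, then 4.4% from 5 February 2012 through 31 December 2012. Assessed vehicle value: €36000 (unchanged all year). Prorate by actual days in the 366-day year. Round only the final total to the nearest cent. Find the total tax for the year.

€1466.95

1 January – 4 February 2012: 35 days at 1% → €36000 × 1% × 35/366 = €34.4262
5 February – 31 December 2012: 331 days at 4.4% → €36000 × 4.4% × 331/366 = €1432.5246
Total = €1466.9508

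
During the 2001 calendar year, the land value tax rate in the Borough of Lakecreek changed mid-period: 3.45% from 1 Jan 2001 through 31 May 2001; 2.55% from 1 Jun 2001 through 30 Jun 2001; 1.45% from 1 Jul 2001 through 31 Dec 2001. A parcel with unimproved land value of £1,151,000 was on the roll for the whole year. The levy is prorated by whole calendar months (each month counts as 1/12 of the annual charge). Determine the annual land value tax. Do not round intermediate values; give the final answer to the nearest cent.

1 Jan – 31 May 2001: 5 months at 3.45% → £1,151,000 × 3.45% × 5/12 = £16,545.6250
1 Jun – 30 Jun 2001: 1 month at 2.55% → £1,151,000 × 2.55% × 1/12 = £2,445.8750
1 Jul – 31 Dec 2001: 6 months at 1.45% → £1,151,000 × 1.45% × 6/12 = £8,344.7500
Total = £27,336.2500

£27,336.25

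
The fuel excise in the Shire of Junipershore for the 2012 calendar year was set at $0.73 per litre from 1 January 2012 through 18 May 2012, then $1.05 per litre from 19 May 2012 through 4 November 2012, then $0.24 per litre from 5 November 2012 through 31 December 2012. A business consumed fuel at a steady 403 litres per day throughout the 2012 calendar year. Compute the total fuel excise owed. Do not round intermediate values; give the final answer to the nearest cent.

1 January – 18 May 2012: 139 days × 403 litres/day = 56,017 litres at $0.73/litre → $40,892.41
19 May – 4 November 2012: 170 days × 403 litres/day = 68,510 litres at $1.05/litre → $71,935.50
5 November – 31 December 2012: 57 days × 403 litres/day = 22,971 litres at $0.24/litre → $5,513.04

$118,340.95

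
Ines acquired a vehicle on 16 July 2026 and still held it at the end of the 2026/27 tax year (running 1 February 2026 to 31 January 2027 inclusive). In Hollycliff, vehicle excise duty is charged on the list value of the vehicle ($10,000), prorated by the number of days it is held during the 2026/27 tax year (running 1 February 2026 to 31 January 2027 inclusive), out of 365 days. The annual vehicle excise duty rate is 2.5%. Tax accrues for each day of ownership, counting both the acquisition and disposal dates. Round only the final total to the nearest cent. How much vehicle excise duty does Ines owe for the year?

Days held (16 July 2026 – 31 January 2027): 200 out of 365
Tax = $10,000 × 2.5% × 200/365 = $136.9863

$136.99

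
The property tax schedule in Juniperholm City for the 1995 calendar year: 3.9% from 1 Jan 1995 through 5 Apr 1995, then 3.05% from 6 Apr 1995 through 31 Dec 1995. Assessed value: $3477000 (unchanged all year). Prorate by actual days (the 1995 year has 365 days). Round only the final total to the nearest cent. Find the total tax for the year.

$113740.77

1 Jan – 5 Apr 1995: 95 days at 3.9% → $3477000 × 3.9% × 95/365 = $35293.9315
6 Apr – 31 Dec 1995: 270 days at 3.05% → $3477000 × 3.05% × 270/365 = $78446.8356
Total = $113740.7671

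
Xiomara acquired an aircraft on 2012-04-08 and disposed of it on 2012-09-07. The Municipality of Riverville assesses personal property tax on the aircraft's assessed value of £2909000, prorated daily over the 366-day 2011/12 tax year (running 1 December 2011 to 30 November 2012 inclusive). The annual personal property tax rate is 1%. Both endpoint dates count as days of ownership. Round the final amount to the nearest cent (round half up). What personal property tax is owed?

Days held (2012-04-08 to 2012-09-07): 153 out of 366
Tax = £2909000 × 1% × 153/366 = £12160.5738

£12160.57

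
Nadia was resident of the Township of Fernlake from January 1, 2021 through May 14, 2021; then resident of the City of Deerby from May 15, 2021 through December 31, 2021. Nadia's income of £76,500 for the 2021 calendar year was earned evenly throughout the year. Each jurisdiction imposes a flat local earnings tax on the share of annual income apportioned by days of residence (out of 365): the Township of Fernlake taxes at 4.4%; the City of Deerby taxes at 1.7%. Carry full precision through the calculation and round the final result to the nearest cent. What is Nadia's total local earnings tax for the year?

£2,058.79

The Township of Fernlake, January 1 – May 14, 2021: 134 days → £76,500 × 4.4% × 134/365 = £1,235.7370
The City of Deerby, May 15 – December 31, 2021: 231 days → £76,500 × 1.7% × 231/365 = £823.0562
Total = £2,058.7932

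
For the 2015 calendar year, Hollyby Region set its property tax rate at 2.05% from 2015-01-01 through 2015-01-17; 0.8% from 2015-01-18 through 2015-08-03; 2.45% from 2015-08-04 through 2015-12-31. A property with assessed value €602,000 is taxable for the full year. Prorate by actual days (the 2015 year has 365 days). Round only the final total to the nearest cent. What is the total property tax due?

€9,248.53

2015-01-01 to 2015-01-17: 17 days at 2.05% → €602,000 × 2.05% × 17/365 = €574.7863
2015-01-18 to 2015-08-03: 198 days at 0.8% → €602,000 × 0.8% × 198/365 = €2,612.5151
2015-08-04 to 2015-12-31: 150 days at 2.45% → €602,000 × 2.45% × 150/365 = €6,061.2329
Total = €9,248.5342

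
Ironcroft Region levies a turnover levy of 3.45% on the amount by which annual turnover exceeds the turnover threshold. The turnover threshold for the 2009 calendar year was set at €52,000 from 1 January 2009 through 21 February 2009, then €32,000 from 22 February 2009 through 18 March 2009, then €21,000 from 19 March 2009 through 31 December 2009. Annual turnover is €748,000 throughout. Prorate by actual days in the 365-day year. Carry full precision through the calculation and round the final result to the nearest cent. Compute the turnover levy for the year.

€24,903.14

1 January – 21 February 2009: 52 days, exemption €52,000 → (€748,000 − €52,000) × 3.45% × 52/365 = €3,420.8877
22 February – 18 March 2009: 25 days, exemption €32,000 → (€748,000 − €32,000) × 3.45% × 25/365 = €1,691.9178
19 March – 31 December 2009: 288 days, exemption €21,000 → (€748,000 − €21,000) × 3.45% × 288/365 = €19,790.3342
Total = €24,903.1397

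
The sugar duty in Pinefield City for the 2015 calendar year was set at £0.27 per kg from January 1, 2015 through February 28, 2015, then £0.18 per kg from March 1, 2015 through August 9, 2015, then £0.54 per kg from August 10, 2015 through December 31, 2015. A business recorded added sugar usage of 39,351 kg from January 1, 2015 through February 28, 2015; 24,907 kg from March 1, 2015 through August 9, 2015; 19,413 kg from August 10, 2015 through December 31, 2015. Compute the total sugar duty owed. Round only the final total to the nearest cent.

£25,591.05

January 1 – February 28, 2015: 39,351 kg at £0.27/kg → £10,624.77
March 1 – August 9, 2015: 24,907 kg at £0.18/kg → £4,483.26
August 10 – December 31, 2015: 19,413 kg at £0.54/kg → £10,483.02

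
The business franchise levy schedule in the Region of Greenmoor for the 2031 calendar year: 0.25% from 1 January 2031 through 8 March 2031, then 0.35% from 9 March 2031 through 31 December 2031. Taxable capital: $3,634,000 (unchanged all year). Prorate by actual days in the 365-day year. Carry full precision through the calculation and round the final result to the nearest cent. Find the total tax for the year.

$12,051.94

1 January – 8 March 2031: 67 days at 0.25% → $3,634,000 × 0.25% × 67/365 = $1,667.6575
9 March – 31 December 2031: 298 days at 0.35% → $3,634,000 × 0.35% × 298/365 = $10,384.2795
Total = $12,051.9370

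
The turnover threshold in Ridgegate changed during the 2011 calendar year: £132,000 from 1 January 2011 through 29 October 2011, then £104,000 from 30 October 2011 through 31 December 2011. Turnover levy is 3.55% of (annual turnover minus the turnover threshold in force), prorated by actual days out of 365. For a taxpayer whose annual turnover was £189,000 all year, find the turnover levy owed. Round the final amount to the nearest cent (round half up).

1 January – 29 October 2011: 302 days, exemption £132,000 → (£189,000 − £132,000) × 3.55% × 302/365 = £1,674.2384
30 October – 31 December 2011: 63 days, exemption £104,000 → (£189,000 − £104,000) × 3.55% × 63/365 = £520.8288
Total = £2,195.0671

£2,195.07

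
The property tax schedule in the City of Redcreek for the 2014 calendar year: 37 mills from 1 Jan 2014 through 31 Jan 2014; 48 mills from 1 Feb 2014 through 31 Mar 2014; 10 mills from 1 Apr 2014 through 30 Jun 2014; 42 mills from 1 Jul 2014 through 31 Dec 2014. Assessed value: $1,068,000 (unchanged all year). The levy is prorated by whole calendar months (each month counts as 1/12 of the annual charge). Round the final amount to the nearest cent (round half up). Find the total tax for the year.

$36,935.00

1 Jan – 31 Jan 2014: 1 month at 37 mills → $1,068,000 × 3.7% × 1/12 = $3,293.0000
1 Feb – 31 Mar 2014: 2 months at 48 mills → $1,068,000 × 4.8% × 2/12 = $8,544.0000
1 Apr – 30 Jun 2014: 3 months at 10 mills → $1,068,000 × 1% × 3/12 = $2,670.0000
1 Jul – 31 Dec 2014: 6 months at 42 mills → $1,068,000 × 4.2% × 6/12 = $22,428.0000
Total = $36,935.0000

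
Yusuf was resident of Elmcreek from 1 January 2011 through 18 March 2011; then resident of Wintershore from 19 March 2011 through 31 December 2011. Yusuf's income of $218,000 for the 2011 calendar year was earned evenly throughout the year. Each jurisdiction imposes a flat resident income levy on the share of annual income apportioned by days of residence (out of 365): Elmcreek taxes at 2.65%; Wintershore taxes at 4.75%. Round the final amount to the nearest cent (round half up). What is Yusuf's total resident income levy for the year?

Elmcreek, 1 January – 18 March 2011: 77 days → $218,000 × 2.65% × 77/365 = $1,218.7096
Wintershore, 19 March – 31 December 2011: 288 days → $218,000 × 4.75% × 288/365 = $8,170.5205
Total = $9,389.2301

$9,389.23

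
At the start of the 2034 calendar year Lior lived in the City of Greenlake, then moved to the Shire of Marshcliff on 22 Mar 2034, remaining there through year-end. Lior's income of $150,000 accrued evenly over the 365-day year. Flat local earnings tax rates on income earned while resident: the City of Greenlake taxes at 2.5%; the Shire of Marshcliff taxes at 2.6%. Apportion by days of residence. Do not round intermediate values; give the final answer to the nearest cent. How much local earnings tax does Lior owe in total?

$3,867.12

The City of Greenlake, 1 Jan – 21 Mar 2034: 80 days → $150,000 × 2.5% × 80/365 = $821.9178
The Shire of Marshcliff, 22 Mar – 31 Dec 2034: 285 days → $150,000 × 2.6% × 285/365 = $3,045.2055
Total = $3,867.1233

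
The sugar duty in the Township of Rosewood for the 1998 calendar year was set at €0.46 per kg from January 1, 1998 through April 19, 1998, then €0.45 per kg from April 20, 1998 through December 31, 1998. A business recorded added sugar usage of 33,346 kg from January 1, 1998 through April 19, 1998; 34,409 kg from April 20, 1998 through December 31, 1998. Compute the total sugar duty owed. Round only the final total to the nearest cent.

January 1 – April 19, 1998: 33,346 kg at €0.46/kg → €15,339.16
April 20 – December 31, 1998: 34,409 kg at €0.45/kg → €15,484.05

€30,823.21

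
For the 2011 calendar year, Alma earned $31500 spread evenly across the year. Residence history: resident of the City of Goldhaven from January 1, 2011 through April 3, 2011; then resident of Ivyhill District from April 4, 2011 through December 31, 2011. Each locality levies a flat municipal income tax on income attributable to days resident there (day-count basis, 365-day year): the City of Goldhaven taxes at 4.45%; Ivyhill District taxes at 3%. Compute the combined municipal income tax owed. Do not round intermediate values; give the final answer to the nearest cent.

$1061.38

The City of Goldhaven, January 1 – April 3, 2011: 93 days → $31500 × 4.45% × 93/365 = $357.1582
Ivyhill District, April 4 – December 31, 2011: 272 days → $31500 × 3% × 272/365 = $704.2192
Total = $1061.3774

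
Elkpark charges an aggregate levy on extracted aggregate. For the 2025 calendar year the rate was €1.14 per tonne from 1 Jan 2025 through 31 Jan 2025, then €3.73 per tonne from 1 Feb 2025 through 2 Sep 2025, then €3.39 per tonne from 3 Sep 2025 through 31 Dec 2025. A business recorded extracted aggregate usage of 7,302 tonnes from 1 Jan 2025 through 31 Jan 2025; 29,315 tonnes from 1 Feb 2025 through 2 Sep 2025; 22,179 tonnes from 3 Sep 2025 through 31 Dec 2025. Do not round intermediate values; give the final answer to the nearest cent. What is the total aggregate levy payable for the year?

1 Jan – 31 Jan 2025: 7,302 tonnes at €1.14/tonne → €8,324.28
1 Feb – 2 Sep 2025: 29,315 tonnes at €3.73/tonne → €109,344.95
3 Sep – 31 Dec 2025: 22,179 tonnes at €3.39/tonne → €75,186.81

€192,856.04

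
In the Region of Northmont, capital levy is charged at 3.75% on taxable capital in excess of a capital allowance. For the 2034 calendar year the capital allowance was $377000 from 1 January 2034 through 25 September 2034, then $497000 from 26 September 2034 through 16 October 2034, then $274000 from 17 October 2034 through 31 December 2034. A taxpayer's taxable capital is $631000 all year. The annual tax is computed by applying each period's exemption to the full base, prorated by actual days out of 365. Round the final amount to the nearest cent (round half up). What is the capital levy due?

1 January – 25 September 2034: 268 days, exemption $377000 → ($631000 − $377000) × 3.75% × 268/365 = $6993.6986
26 September – 16 October 2034: 21 days, exemption $497000 → ($631000 − $497000) × 3.75% × 21/365 = $289.1096
17 October – 31 December 2034: 76 days, exemption $274000 → ($631000 − $274000) × 3.75% × 76/365 = $2787.5342
Total = $10070.3425

$10070.34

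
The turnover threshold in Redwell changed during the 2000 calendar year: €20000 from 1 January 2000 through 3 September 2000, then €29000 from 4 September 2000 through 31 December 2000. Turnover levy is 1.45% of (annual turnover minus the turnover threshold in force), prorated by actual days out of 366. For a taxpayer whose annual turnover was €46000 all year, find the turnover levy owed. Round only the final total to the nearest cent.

€334.57

1 January – 3 September 2000: 247 days, exemption €20000 → (€46000 − €20000) × 1.45% × 247/366 = €254.4235
4 September – 31 December 2000: 119 days, exemption €29000 → (€46000 − €29000) × 1.45% × 119/366 = €80.1462
Total = €334.5697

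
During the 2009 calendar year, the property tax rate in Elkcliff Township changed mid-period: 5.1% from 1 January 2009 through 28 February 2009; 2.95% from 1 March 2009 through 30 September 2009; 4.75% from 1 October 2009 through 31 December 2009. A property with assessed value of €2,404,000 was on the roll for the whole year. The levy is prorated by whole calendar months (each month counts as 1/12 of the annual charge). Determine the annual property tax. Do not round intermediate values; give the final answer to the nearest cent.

€90,350.33

1 January – 28 February 2009: 2 months at 5.1% → €2,404,000 × 5.1% × 2/12 = €20,434.0000
1 March – 30 September 2009: 7 months at 2.95% → €2,404,000 × 2.95% × 7/12 = €41,368.8333
1 October – 31 December 2009: 3 months at 4.75% → €2,404,000 × 4.75% × 3/12 = €28,547.5000
Total = €90,350.3333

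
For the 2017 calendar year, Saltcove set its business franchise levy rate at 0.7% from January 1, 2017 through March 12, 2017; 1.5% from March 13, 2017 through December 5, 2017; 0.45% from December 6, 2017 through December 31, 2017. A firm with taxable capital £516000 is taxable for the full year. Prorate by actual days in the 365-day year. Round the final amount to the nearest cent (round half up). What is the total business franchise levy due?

January 1 – March 12, 2017: 71 days at 0.7% → £516000 × 0.7% × 71/365 = £702.6082
March 13 – December 5, 2017: 268 days at 1.5% → £516000 × 1.5% × 268/365 = £5683.0685
December 6 – December 31, 2017: 26 days at 0.45% → £516000 × 0.45% × 26/365 = £165.4027
Total = £6551.0795

£6551.08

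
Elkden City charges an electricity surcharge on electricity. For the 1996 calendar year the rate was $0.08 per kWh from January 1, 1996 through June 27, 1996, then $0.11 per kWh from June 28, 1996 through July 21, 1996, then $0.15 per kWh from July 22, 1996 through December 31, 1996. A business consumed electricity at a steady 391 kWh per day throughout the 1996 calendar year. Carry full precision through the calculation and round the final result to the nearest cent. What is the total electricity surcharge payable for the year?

January 1 – June 27, 1996: 179 days × 391 kWh/day = 69,989 kWh at $0.08/kWh → $5,599.12
June 28 – July 21, 1996: 24 days × 391 kWh/day = 9,384 kWh at $0.11/kWh → $1,032.24
July 22 – December 31, 1996: 163 days × 391 kWh/day = 63,733 kWh at $0.15/kWh → $9,559.95

$16,191.31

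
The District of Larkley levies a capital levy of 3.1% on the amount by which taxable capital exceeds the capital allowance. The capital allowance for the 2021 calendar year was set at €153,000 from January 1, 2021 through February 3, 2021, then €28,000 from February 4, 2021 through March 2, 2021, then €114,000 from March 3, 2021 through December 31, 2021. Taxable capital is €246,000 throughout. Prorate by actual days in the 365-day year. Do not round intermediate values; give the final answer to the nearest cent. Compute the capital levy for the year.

€4,176.59

January 1 – February 3, 2021: 34 days, exemption €153,000 → (€246,000 − €153,000) × 3.1% × 34/365 = €268.5534
February 4 – March 2, 2021: 27 days, exemption €28,000 → (€246,000 − €28,000) × 3.1% × 27/365 = €499.9068
March 3 – December 31, 2021: 304 days, exemption €114,000 → (€246,000 − €114,000) × 3.1% × 304/365 = €3,408.1315
Total = €4,176.5918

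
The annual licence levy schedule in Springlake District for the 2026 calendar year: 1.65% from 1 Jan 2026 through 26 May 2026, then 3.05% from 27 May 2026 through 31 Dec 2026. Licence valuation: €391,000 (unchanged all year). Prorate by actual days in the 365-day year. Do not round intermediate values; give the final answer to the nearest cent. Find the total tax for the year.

1 Jan – 26 May 2026: 146 days at 1.65% → €391,000 × 1.65% × 146/365 = €2,580.6000
27 May – 31 Dec 2026: 219 days at 3.05% → €391,000 × 3.05% × 219/365 = €7,155.3000
Total = €9,735.9000

€9,735.90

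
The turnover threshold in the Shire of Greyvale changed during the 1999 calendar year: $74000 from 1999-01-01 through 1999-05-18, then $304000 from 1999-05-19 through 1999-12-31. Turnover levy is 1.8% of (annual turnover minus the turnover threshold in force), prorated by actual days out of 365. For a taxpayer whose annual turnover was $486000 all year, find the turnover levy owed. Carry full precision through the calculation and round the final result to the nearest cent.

1999-01-01 to 1999-05-18: 138 days, exemption $74000 → ($486000 − $74000) × 1.8% × 138/365 = $2803.8575
1999-05-19 to 1999-12-31: 227 days, exemption $304000 → ($486000 − $304000) × 1.8% × 227/365 = $2037.4027
Total = $4841.2603

$4841.26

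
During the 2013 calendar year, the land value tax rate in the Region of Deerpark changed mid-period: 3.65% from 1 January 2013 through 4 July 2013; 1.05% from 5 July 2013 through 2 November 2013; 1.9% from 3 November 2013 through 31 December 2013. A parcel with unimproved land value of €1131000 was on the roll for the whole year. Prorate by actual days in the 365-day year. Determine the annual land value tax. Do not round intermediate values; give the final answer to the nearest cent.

1 January – 4 July 2013: 185 days at 3.65% → €1131000 × 3.65% × 185/365 = €20923.5000
5 July – 2 November 2013: 121 days at 1.05% → €1131000 × 1.05% × 121/365 = €3936.8096
3 November – 31 December 2013: 59 days at 1.9% → €1131000 × 1.9% × 59/365 = €3473.5644
Total = €28333.8740

€28333.87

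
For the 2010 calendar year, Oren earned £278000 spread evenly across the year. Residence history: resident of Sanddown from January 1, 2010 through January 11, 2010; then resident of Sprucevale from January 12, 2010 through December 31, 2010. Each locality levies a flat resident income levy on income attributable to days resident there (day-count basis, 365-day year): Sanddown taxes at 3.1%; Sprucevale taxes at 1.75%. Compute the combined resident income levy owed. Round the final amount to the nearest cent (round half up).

Sanddown, January 1 – January 11, 2010: 11 days → £278000 × 3.1% × 11/365 = £259.7205
Sprucevale, January 12 – December 31, 2010: 354 days → £278000 × 1.75% × 354/365 = £4718.3836
Total = £4978.1041

£4978.10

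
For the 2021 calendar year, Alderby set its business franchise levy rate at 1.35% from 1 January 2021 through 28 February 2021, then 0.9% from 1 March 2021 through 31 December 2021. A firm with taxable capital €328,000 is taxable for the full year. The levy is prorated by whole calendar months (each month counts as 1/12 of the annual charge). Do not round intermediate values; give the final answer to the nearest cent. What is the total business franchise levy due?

€3,198.00

1 January – 28 February 2021: 2 months at 1.35% → €328,000 × 1.35% × 2/12 = €738.0000
1 March – 31 December 2021: 10 months at 0.9% → €328,000 × 0.9% × 10/12 = €2,460.0000
Total = €3,198.0000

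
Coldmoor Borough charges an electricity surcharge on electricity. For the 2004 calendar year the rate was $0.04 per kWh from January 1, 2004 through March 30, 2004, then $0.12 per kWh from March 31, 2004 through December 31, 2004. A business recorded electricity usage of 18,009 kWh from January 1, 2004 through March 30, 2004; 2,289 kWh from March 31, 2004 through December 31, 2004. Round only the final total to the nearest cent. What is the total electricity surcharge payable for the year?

$995.04

January 1 – March 30, 2004: 18,009 kWh at $0.04/kWh → $720.36
March 31 – December 31, 2004: 2,289 kWh at $0.12/kWh → $274.68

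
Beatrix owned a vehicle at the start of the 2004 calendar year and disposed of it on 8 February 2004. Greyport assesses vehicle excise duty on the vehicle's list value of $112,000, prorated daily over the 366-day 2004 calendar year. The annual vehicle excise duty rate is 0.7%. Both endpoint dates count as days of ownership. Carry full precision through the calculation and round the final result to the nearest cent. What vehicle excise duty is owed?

$83.54

Days held (1 January – 8 February 2004): 39 out of 366
Tax = $112,000 × 0.7% × 39/366 = $83.5410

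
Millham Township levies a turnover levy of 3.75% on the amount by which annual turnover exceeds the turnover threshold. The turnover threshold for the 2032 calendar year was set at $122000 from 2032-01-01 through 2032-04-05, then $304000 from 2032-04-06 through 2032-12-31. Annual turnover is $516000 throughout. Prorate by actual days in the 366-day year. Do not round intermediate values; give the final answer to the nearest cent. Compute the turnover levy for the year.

$9740.16

2032-01-01 to 2032-04-05: 96 days, exemption $122000 → ($516000 − $122000) × 3.75% × 96/366 = $3875.4098
2032-04-06 to 2032-12-31: 270 days, exemption $304000 → ($516000 − $304000) × 3.75% × 270/366 = $5864.7541
Total = $9740.1639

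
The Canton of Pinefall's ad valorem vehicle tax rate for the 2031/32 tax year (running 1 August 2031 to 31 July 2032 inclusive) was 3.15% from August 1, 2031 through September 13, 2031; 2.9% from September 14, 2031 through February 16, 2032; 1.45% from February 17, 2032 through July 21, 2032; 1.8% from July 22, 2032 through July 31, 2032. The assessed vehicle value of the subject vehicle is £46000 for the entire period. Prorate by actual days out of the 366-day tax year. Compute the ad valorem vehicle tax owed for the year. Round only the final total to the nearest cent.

£1049.70

August 1 – September 13, 2031: 44 days at 3.15% → £46000 × 3.15% × 44/366 = £174.1967
September 14, 2031 – February 16, 2032: 156 days at 2.9% → £46000 × 2.9% × 156/366 = £568.5902
February 17 – July 21, 2032: 156 days at 1.45% → £46000 × 1.45% × 156/366 = £284.2951
July 22 – July 31, 2032: 10 days at 1.8% → £46000 × 1.8% × 10/366 = £22.6230
Total = £1049.7049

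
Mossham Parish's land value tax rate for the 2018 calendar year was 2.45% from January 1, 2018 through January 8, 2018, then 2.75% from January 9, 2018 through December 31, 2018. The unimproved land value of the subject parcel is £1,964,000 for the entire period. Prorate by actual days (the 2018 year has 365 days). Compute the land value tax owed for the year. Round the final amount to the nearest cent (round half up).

£53,880.86

January 1 – January 8, 2018: 8 days at 2.45% → £1,964,000 × 2.45% × 8/365 = £1,054.6411
January 9 – December 31, 2018: 357 days at 2.75% → £1,964,000 × 2.75% × 357/365 = £52,826.2192
Total = £53,880.8603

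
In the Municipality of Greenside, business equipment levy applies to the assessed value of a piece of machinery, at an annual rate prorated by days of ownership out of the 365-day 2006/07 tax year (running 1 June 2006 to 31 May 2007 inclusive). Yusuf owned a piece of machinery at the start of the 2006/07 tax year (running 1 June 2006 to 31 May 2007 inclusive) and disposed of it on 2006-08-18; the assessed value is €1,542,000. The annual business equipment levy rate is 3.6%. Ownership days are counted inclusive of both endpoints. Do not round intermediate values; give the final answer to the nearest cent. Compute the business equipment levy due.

Days held (2006-06-01 to 2006-08-18): 79 out of 365
Tax = €1,542,000 × 3.6% × 79/365 = €12,014.9260

€12,014.93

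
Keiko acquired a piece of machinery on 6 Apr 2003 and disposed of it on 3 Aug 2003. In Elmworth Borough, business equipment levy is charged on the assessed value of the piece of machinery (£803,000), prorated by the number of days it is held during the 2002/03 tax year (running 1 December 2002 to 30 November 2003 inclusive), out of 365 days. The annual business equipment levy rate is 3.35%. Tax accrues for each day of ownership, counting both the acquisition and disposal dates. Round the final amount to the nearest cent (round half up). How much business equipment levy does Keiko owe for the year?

£8,844.00

Days held (6 Apr – 3 Aug 2003): 120 out of 365
Tax = £803,000 × 3.35% × 120/365 = £8,844.0000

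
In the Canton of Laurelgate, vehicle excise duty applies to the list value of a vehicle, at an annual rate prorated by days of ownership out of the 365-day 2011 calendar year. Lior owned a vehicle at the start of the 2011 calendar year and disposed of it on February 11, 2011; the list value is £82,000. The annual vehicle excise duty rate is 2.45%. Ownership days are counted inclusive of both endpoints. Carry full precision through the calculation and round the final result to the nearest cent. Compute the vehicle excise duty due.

Days held (January 1 – February 11, 2011): 42 out of 365
Tax = £82,000 × 2.45% × 42/365 = £231.1726

£231.17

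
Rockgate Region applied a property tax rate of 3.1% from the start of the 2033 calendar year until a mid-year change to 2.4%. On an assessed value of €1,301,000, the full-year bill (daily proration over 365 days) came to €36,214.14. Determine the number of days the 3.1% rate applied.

Let d = days at the first rate; then 365 − d days at the second rate.
€1,301,000 × [3.1%·d + 2.4%·(365−d)] / 365 = €36,214.14
Solving gives d = 200, so the new rate took effect on 20 July 2033.

200 days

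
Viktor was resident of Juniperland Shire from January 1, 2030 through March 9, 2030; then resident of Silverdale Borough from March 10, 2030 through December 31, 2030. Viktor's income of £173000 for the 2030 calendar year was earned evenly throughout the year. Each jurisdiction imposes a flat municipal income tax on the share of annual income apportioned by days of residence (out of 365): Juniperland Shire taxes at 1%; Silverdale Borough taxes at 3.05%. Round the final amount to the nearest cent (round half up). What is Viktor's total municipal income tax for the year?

£4615.78

Juniperland Shire, January 1 – March 9, 2030: 68 days → £173000 × 1% × 68/365 = £322.3014
Silverdale Borough, March 10 – December 31, 2030: 297 days → £173000 × 3.05% × 297/365 = £4293.4808
Total = £4615.7822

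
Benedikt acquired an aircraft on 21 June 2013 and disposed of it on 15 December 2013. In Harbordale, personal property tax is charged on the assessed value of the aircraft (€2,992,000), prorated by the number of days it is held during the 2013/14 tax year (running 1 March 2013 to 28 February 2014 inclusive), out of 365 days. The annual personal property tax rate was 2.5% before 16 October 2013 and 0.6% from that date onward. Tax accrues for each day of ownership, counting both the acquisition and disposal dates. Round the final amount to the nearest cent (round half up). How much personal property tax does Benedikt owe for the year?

21 June – 15 October 2013: 117 days at 2.5% → €2,992,000 × 2.5% × 117/365 = €23,976.9863
16 October – 15 December 2013: 61 days at 0.6% → €2,992,000 × 0.6% × 61/365 = €3,000.1973
Total = €26,977.1836

€26,977.18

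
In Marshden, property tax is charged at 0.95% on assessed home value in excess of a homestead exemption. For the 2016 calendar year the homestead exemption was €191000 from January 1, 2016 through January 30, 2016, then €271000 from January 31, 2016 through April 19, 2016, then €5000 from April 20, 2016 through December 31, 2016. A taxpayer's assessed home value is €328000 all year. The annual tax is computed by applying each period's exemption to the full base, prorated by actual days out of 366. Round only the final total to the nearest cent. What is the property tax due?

€2371.31

January 1 – January 30, 2016: 30 days, exemption €191000 → (€328000 − €191000) × 0.95% × 30/366 = €106.6803
January 31 – April 19, 2016: 80 days, exemption €271000 → (€328000 − €271000) × 0.95% × 80/366 = €118.3607
April 20 – December 31, 2016: 256 days, exemption €5000 → (€328000 − €5000) × 0.95% × 256/366 = €2146.2732
Total = €2371.3142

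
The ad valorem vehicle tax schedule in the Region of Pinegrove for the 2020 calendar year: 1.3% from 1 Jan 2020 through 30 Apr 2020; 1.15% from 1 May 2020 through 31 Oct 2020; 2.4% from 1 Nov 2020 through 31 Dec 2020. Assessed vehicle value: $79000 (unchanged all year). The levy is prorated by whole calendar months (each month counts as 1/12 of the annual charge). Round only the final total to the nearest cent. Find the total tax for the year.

$1112.58

1 Jan – 30 Apr 2020: 4 months at 1.3% → $79000 × 1.3% × 4/12 = $342.3333
1 May – 31 Oct 2020: 6 months at 1.15% → $79000 × 1.15% × 6/12 = $454.2500
1 Nov – 31 Dec 2020: 2 months at 2.4% → $79000 × 2.4% × 2/12 = $316.0000
Total = $1112.5833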